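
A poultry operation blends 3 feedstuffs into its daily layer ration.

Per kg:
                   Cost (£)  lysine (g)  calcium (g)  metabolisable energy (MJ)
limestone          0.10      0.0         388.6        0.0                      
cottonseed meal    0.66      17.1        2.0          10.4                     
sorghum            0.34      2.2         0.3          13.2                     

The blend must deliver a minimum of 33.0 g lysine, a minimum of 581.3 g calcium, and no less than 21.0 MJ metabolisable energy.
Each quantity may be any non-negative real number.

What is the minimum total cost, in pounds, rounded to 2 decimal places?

Treat it as an LP. Let x1 = kg of limestone, x2 = kg of cottonseed meal, x3 = kg of sorghum.
Minimise 0.1x1 + 0.66x2 + 0.34x3 subject to:
  17.1x2 + 2.2x3 ≥ 33   (lysine)
  388.6x1 + 2x2 + 0.3x3 ≥ 581.3   (calcium)
  10.4x2 + 13.2x3 ≥ 21   (metabolisable energy)
  x1, x2, x3 ≥ 0.
All 3 inputs are positive at the optimum. Binding constraints: lysine, calcium, metabolisable energy.
That vertex is x1 = 1.486, x2 = 1.92, x3 = 0.07839.
Objective = 0.1·1.486 + 0.66·1.92 + 0.34·0.07839 = 1.4425.

£1.44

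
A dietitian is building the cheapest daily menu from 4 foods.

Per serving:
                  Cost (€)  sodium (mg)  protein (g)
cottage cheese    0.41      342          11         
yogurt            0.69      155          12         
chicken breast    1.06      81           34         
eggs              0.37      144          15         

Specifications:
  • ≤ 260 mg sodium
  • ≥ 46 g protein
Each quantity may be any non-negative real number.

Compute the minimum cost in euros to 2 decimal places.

This is a linear program. Let x1 = servings of cottage cheese, x2 = servings of yogurt, x3 = servings of chicken breast, x4 = servings of eggs.
Minimise 0.41x1 + 0.69x2 + 1.06x3 + 0.37x4 with:
  342x1 + 155x2 + 81x3 + 144x4 ≤ 260   (sodium)
  11x1 + 12x2 + 34x3 + 15x4 ≥ 46   (protein)
  x1, x2, x3, x4 ≥ 0.
The cheapest feasible vertex uses only chicken breast, eggs; cottage cheese, yogurt are not used. The sodium and protein requirements are met with equality.
That vertex is x3 = 0.74, x4 = 1.389.
Hence cost = 1.06·0.74 + 0.37·1.389 = €1.2983.

€1.30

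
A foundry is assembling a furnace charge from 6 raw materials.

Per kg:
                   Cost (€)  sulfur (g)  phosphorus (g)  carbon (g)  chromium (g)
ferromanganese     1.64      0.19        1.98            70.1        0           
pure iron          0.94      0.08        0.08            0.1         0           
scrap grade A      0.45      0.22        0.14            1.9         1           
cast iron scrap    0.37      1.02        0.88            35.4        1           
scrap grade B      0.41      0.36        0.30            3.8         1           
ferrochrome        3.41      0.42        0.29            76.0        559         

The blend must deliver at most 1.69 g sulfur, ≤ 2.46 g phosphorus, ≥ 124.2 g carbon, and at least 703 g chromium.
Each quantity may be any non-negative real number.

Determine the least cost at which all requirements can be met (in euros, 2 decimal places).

€4.58

Let x1 = kg of ferromanganese, x2 = kg of pure iron, x3 = kg of scrap grade A, x4 = kg of cast iron scrap, x5 = kg of scrap grade B, x6 = kg of ferrochrome.
Minimise 1.64x1 + 0.94x2 + 0.45x3 + 0.37x4 + 0.41x5 + 3.41x6 with:
  0.19x1 + 0.08x2 + 0.22x3 + 1.02x4 + 0.36x5 + 0.42x6 ≤ 1.69   (sulfur)
  1.98x1 + 0.08x2 + 0.14x3 + 0.88x4 + 0.3x5 + 0.29x6 ≤ 2.46   (phosphorus)
  70.1x1 + 0.1x2 + 1.9x3 + 35.4x4 + 3.8x5 + 76x6 ≥ 124.2   (carbon)
  1x3 + 1x4 + 1x5 + 559x6 ≥ 703   (chromium)
  x1, x2, x3, x4, x5, x6 ≥ 0.
The optimal basis is {cast iron scrap, ferrochrome}; ferromanganese, pure iron, scrap grade A, scrap grade B drop out. The carbon and chromium requirements are met with equality.
That vertex is x4 = 0.8117, x6 = 1.256.
Total cost: 0.37·0.8117 + 3.41·1.256 = 4.5833.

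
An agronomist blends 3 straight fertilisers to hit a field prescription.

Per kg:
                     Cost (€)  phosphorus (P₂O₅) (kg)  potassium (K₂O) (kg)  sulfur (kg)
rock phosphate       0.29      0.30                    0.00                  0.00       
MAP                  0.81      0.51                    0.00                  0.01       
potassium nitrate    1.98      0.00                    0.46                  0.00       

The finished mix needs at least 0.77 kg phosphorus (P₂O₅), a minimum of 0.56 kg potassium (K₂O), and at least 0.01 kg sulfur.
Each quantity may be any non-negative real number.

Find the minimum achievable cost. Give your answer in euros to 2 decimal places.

€3.47

Let x1 = kg of rock phosphate, x2 = kg of MAP, x3 = kg of potassium nitrate.
Minimize 0.29x1 + 0.81x2 + 1.98x3 subject to:
  0.3x1 + 0.51x2 ≥ 0.77   (phosphorus (P₂O₅))
  0.46x3 ≥ 0.56   (potassium (K₂O))
  0.01x2 ≥ 0.01   (sulfur)
  x1, x2, x3 ≥ 0.
The optimal mix uses every input. The phosphorus (P₂O₅), potassium (K₂O), sulfur requirements are met with equality.
So rock phosphate = 0.8667 kg, MAP = 1 kg, potassium nitrate = 1.217 kg.
Total cost: 0.29·0.8667 + 0.81·1 + 1.98·1.217 = 3.4710.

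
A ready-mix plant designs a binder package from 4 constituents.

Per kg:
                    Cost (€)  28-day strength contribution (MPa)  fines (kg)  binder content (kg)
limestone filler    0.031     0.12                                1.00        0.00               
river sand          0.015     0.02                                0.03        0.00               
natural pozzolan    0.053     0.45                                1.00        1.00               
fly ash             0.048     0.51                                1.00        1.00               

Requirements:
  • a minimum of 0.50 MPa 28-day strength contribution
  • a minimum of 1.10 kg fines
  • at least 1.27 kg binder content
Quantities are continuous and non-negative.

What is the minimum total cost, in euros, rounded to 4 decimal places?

Treat it as an LP. Let x1 = kg of limestone filler, x2 = kg of river sand, x3 = kg of natural pozzolan, x4 = kg of fly ash.
min 0.031x1 + 0.015x2 + 0.053x3 + 0.048x4 subject to:
  0.12x1 + 0.02x2 + 0.45x3 + 0.51x4 ≥ 0.5   (28-day strength contribution)
  1x1 + 0.03x2 + 1x3 + 1x4 ≥ 1.1   (fines)
  1x3 + 1x4 ≥ 1.27   (binder content)
  x1, x2, x3, x4 ≥ 0.
The minimum-cost mix takes nothing from limestone filler, river sand, natural pozzolan — only fly ash. The binder content requirement is met with equality.
That vertex is x4 = 1.27.
Objective = 0.048·1.27 = 0.060960.

€0.0610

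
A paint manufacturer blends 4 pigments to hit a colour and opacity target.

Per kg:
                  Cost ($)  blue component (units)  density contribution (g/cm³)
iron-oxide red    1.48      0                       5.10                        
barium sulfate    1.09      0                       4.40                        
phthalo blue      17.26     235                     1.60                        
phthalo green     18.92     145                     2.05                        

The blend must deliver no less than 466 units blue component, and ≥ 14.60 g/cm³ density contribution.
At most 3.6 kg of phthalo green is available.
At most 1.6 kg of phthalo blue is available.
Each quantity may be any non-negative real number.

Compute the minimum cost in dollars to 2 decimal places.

$42.03

This is a linear program. Let x1 = kg of iron-oxide red, x2 = kg of barium sulfate, x3 = kg of phthalo blue, x4 = kg of phthalo green.
Minimize 1.48x1 + 1.09x2 + 17.26x3 + 18.92x4 subject to:
  235x3 + 145x4 ≥ 466   (blue component)
  5.1x1 + 4.4x2 + 1.6x3 + 2.05x4 ≥ 14.6   (density contribution)
  x4 ≤ 3.6
  x3 ≤ 1.6
  x1, x2, x3, x4 ≥ 0.
The optimal basis is {barium sulfate, phthalo blue, phthalo green}; iron-oxide red drops out. The blue component, density contribution, the phthalo blue cap requirements are met with equality.
Optimal quantities: barium sulfate = 2.447 kg, phthalo blue = 1.6 kg, phthalo green = 0.6207 kg.
Objective = 1.09·2.447 + 17.26·1.6 + 18.92·0.6207 = 42.0269.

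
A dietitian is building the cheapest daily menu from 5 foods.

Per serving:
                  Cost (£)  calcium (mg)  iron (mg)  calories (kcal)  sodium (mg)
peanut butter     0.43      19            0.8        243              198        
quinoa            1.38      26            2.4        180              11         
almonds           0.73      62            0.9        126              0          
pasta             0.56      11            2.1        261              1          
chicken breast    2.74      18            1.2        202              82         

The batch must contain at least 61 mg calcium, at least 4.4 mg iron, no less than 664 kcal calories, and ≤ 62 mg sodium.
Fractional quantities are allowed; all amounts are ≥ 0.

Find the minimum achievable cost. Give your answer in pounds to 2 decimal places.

Set it up as a linear program. Let x1 = servings of peanut butter, x2 = servings of quinoa, x3 = servings of almonds, x4 = servings of pasta, x5 = servings of chicken breast.
Minimize 0.43x1 + 1.38x2 + 0.73x3 + 0.56x4 + 2.74x5 subject to:
  19x1 + 26x2 + 62x3 + 11x4 + 18x5 ≥ 61   (calcium)
  0.8x1 + 2.4x2 + 0.9x3 + 2.1x4 + 1.2x5 ≥ 4.4   (iron)
  243x1 + 180x2 + 126x3 + 261x4 + 202x5 ≥ 664   (calories)
  198x1 + 11x2 + 1x4 + 82x5 ≤ 62   (sodium)
  x1, x2, x3, x4, x5 ≥ 0.
The minimum-cost mix takes nothing from quinoa, chicken breast — only peanut butter, almonds, pasta. There the calcium, calories, sodium constraints are tight.
That vertex is x1 = 0.303, x3 = 0.5356, x4 = 2.003.
Cost = 0.43·0.303 + 0.73·0.5356 + 0.56·2.003 = 1.6430.

£1.64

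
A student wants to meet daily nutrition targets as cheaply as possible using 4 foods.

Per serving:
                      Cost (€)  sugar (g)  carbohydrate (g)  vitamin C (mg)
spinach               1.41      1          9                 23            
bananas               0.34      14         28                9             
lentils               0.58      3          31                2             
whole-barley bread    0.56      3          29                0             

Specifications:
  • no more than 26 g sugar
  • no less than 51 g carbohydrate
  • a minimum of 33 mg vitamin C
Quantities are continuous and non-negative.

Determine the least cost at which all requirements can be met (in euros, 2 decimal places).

Let x1 = servings of spinach, x2 = servings of bananas, x3 = servings of lentils, x4 = servings of whole-barley bread.
min 1.41x1 + 0.34x2 + 0.58x3 + 0.56x4 with:
  1x1 + 14x2 + 3x3 + 3x4 ≤ 26   (sugar)
  9x1 + 28x2 + 31x3 + 29x4 ≥ 51   (carbohydrate)
  23x1 + 9x2 + 2x3 ≥ 33   (vitamin C)
  x1, x2, x3, x4 ≥ 0.
At the optimum only spinach, bananas are positive (lentils, whole-barley bread = 0). Binding constraints: sugar and vitamin C.
That vertex is x1 = 0.7284, x2 = 1.805.
Objective = 1.41·0.7284 + 0.34·1.805 = 1.6407.

€1.64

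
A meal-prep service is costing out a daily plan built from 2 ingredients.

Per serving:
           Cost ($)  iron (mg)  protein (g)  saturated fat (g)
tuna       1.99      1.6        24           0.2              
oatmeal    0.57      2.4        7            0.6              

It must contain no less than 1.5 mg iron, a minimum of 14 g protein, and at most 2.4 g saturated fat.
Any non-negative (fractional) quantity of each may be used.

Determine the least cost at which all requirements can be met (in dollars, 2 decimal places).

This is a linear program. Let x1 = servings of tuna, x2 = servings of oatmeal.
Minimize 1.99x1 + 0.57x2 subject to:
  1.6x1 + 2.4x2 ≥ 1.5   (iron)
  24x1 + 7x2 ≥ 14   (protein)
  0.2x1 + 0.6x2 ≤ 2.4   (saturated fat)
  x1, x2 ≥ 0.
The cheapest feasible vertex uses only oatmeal; tuna is not used. The protein requirement is met with equality.
Optimal quantities: oatmeal = 2 servings.
Total cost: 0.57·2 = 1.1400.

$1.14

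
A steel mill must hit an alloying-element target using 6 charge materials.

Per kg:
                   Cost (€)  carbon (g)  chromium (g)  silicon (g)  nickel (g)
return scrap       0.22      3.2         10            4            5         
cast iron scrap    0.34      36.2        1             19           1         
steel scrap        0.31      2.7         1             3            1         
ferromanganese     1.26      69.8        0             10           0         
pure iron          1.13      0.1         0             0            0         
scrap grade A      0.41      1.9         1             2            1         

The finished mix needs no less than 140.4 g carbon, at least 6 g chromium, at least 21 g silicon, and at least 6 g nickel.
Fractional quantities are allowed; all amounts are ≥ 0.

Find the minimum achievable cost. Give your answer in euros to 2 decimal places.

€1.40

Treat it as an LP. Let x1 = kg of return scrap, x2 = kg of cast iron scrap, x3 = kg of steel scrap, x4 = kg of ferromanganese, x5 = kg of pure iron, x6 = kg of scrap grade A.
min 0.22x1 + 0.34x2 + 0.31x3 + 1.26x4 + 1.13x5 + 0.41x6 s.t.:
  3.2x1 + 36.2x2 + 2.7x3 + 69.8x4 + 0.1x5 + 1.9x6 ≥ 140.4   (carbon)
  10x1 + 1x2 + 1x3 + 1x6 ≥ 6   (chromium)
  4x1 + 19x2 + 3x3 + 10x4 + 2x6 ≥ 21   (silicon)
  5x1 + 1x2 + 1x3 + 1x6 ≥ 6   (nickel)
  x1, x2, x3, x4, x5, x6 ≥ 0.
At the optimum only return scrap, cast iron scrap are positive (steel scrap, ferromanganese, pure iron, scrap grade A = 0). The carbon and nickel requirements are met with equality.
So return scrap = 0.4319 kg, cast iron scrap = 3.84 kg.
Total cost: 0.22·0.4319 + 0.34·3.84 = 1.4006.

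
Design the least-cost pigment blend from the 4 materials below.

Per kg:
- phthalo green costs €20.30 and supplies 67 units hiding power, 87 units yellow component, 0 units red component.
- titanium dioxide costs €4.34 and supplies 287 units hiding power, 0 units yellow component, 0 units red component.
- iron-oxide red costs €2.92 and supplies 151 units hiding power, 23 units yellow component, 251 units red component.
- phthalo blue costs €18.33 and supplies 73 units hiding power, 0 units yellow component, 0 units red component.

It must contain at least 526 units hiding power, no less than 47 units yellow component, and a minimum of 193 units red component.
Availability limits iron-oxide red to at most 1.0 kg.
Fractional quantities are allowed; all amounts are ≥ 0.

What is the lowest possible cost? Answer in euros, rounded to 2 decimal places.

€13.91

Let x1 = kg of phthalo green, x2 = kg of titanium dioxide, x3 = kg of iron-oxide red, x4 = kg of phthalo blue.
min 20.3x1 + 4.34x2 + 2.92x3 + 18.33x4 subject to:
  67x1 + 287x2 + 151x3 + 73x4 ≥ 526   (hiding power)
  87x1 + 23x3 ≥ 47   (yellow component)
  251x3 ≥ 193   (red component)
  x3 ≤ 1
  x1, x2, x3, x4 ≥ 0.
The cheapest feasible vertex uses only phthalo green, titanium dioxide, iron-oxide red; phthalo blue is not used. The hiding power, yellow component, the iron-oxide red cap requirements are met with equality.
Optimal quantities: phthalo green = 0.2759 kg, titanium dioxide = 1.242 kg, iron-oxide red = 1 kg.
Cost = 20.3·0.2759 + 4.34·1.242 + 2.92·1 = 13.9111.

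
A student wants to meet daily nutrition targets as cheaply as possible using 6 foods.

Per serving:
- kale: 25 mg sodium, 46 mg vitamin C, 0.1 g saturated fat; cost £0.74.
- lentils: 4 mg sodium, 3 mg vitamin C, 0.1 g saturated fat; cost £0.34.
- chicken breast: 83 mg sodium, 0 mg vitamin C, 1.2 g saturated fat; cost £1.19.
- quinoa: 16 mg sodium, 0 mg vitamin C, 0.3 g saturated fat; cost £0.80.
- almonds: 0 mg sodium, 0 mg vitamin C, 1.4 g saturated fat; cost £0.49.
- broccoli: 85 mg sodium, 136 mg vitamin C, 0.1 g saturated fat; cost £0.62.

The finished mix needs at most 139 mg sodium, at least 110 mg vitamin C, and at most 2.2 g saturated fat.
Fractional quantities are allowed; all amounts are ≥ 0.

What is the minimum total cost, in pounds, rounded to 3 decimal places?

£0.501

Set it up as a linear program. Let x1 = servings of kale, x2 = servings of lentils, x3 = servings of chicken breast, x4 = servings of quinoa, x5 = servings of almonds, x6 = servings of broccoli.
Minimise 0.74x1 + 0.34x2 + 1.19x3 + 0.8x4 + 0.49x5 + 0.62x6 subject to:
  25x1 + 4x2 + 83x3 + 16x4 + 85x6 ≤ 139   (sodium)
  46x1 + 3x2 + 136x6 ≥ 110   (vitamin C)
  0.1x1 + 0.1x2 + 1.2x3 + 0.3x4 + 1.4x5 + 0.1x6 ≤ 2.2   (saturated fat)
  x1, x2, x3, x4, x5, x6 ≥ 0.
The cheapest feasible vertex uses only broccoli; kale, lentils, chicken breast, quinoa, almonds are not used. The vitamin C requirement is met with equality.
Solving gives x6 = 0.8088.
Cost = 0.62·0.8088 = 0.50146.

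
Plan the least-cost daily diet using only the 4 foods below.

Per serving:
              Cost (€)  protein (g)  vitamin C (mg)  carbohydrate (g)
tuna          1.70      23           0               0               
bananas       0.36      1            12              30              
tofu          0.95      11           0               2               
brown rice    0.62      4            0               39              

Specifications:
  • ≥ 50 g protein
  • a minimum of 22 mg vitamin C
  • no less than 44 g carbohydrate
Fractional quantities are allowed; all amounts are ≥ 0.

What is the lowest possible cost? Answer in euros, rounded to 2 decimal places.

Set it up as a linear program. Let x1 = servings of tuna, x2 = servings of bananas, x3 = servings of tofu, x4 = servings of brown rice.
min 1.7x1 + 0.36x2 + 0.95x3 + 0.62x4 subject to:
  23x1 + 1x2 + 11x3 + 4x4 ≥ 50   (protein)
  12x2 ≥ 22   (vitamin C)
  30x2 + 2x3 + 39x4 ≥ 44   (carbohydrate)
  x1, x2, x3, x4 ≥ 0.
The optimal basis is {tuna, bananas}; tofu, brown rice drop out. Binding constraints: protein and vitamin C.
So tuna = 2.094 servings, bananas = 1.833 servings.
Objective = 1.7·2.094 + 0.36·1.833 = 4.2197.

€4.22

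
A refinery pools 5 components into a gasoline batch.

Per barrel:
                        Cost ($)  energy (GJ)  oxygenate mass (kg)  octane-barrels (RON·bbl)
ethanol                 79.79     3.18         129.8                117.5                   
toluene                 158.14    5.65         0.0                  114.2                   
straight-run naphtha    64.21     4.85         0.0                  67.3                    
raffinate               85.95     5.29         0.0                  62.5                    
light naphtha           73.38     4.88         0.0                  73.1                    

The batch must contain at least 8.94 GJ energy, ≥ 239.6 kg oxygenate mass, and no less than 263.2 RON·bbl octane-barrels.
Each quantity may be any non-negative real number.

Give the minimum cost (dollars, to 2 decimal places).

Let x1 = barrels of ethanol, x2 = barrels of toluene, x3 = barrels of straight-run naphtha, x4 = barrels of raffinate, x5 = barrels of light naphtha.
Minimise 79.79x1 + 158.14x2 + 64.21x3 + 85.95x4 + 73.38x5 with:
  3.18x1 + 5.65x2 + 4.85x3 + 5.29x4 + 4.88x5 ≥ 8.94   (energy)
  129.8x1 ≥ 239.6   (oxygenate mass)
  117.5x1 + 114.2x2 + 67.3x3 + 62.5x4 + 73.1x5 ≥ 263.2   (octane-barrels)
  x1, x2, x3, x4, x5 ≥ 0.
The optimal basis is {ethanol, straight-run naphtha}; toluene, raffinate, light naphtha drop out. The energy and octane-barrels requirements are met with equality.
Optimal quantities: ethanol = 1.8964 barrels, straight-run naphtha = 0.59988 barrels.
Objective = 79.79·1.8964 + 64.21·0.59988 = 189.8321.

$189.83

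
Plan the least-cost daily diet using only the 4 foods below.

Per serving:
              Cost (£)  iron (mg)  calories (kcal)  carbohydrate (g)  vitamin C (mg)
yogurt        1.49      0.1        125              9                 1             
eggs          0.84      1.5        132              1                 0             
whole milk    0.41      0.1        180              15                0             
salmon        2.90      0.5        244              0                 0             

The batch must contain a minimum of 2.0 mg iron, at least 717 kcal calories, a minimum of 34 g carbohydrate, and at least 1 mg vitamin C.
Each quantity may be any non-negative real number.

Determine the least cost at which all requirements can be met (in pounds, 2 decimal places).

Let x1 = servings of yogurt, x2 = servings of eggs, x3 = servings of whole milk, x4 = servings of salmon.
min 1.49x1 + 0.84x2 + 0.41x3 + 2.9x4 with:
  0.1x1 + 1.5x2 + 0.1x3 + 0.5x4 ≥ 2   (iron)
  125x1 + 132x2 + 180x3 + 244x4 ≥ 717   (calories)
  9x1 + 1x2 + 15x3 ≥ 34   (carbohydrate)
  1x1 ≥ 1   (vitamin C)
  x1, x2, x3, x4 ≥ 0.
The cheapest feasible vertex uses only yogurt, eggs, whole milk; salmon is not used. Binding constraints: iron, calories, vitamin C.
Solving gives x1 = 1, x2 = 1.101, x3 = 2.481.
Hence cost = 1.49·1 + 0.84·1.101 + 0.41·2.481 = £3.4321.

£3.43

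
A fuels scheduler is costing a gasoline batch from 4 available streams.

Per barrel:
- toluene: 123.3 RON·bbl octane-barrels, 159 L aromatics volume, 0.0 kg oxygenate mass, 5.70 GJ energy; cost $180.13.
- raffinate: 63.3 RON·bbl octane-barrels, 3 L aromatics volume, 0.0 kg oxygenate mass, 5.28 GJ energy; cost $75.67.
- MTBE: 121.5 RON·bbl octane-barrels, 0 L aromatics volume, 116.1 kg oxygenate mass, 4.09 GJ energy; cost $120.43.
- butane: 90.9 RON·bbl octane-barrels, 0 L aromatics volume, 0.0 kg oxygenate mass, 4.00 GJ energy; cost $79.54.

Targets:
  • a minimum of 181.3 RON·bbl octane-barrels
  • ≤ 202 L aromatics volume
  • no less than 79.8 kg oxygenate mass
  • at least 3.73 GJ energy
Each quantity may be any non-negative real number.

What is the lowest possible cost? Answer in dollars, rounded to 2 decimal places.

$168.34

Set it up as a linear program. Let x1 = barrels of toluene, x2 = barrels of raffinate, x3 = barrels of MTBE, x4 = barrels of butane.
Minimize 180.13x1 + 75.67x2 + 120.43x3 + 79.54x4 subject to:
  123.3x1 + 63.3x2 + 121.5x3 + 90.9x4 ≥ 181.3   (octane-barrels)
  159x1 + 3x2 ≤ 202   (aromatics volume)
  116.1x3 ≥ 79.8   (oxygenate mass)
  5.7x1 + 5.28x2 + 4.09x3 + 4x4 ≥ 3.73   (energy)
  x1, x2, x3, x4 ≥ 0.
The optimal basis is {MTBE, butane}; toluene, raffinate drop out. There the octane-barrels and oxygenate mass constraints are tight.
Optimal quantities: MTBE = 0.687339 barrels, butane = 1.07578 barrels.
Cost = 120.43·0.687339 + 79.54·1.07578 = 168.3438.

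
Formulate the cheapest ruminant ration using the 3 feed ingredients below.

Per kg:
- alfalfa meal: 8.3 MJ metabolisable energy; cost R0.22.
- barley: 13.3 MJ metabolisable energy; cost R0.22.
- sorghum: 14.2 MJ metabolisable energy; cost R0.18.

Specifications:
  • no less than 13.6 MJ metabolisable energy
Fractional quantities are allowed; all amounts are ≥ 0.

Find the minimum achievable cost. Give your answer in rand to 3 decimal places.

Let x1 = kg of alfalfa meal, x2 = kg of barley, x3 = kg of sorghum.
Minimize 0.22x1 + 0.22x2 + 0.18x3 subject to:
  8.3x1 + 13.3x2 + 14.2x3 ≥ 13.6   (metabolisable energy)
  x1, x2, x3 ≥ 0.
The cheapest feasible vertex uses only sorghum; alfalfa meal, barley are not used. There the metabolisable energy constraint is tight.
Optimal quantities: sorghum = 0.9577 kg.
Objective = 0.18·0.9577 = 0.17239.

R0.172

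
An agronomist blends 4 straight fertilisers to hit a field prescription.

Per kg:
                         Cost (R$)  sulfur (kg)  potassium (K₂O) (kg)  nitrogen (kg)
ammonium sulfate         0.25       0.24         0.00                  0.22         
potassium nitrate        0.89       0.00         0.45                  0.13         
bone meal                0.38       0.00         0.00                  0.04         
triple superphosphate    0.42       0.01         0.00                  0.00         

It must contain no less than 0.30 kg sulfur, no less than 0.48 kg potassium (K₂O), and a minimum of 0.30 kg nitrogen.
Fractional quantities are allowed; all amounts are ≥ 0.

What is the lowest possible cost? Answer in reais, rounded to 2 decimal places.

R$1.26

This is a linear program. Let x1 = kg of ammonium sulfate, x2 = kg of potassium nitrate, x3 = kg of bone meal, x4 = kg of triple superphosphate.
Minimise 0.25x1 + 0.89x2 + 0.38x3 + 0.42x4 subject to:
  0.24x1 + 0.01x4 ≥ 0.3   (sulfur)
  0.45x2 ≥ 0.48   (potassium (K₂O))
  0.22x1 + 0.13x2 + 0.04x3 ≥ 0.3   (nitrogen)
  x1, x2, x3, x4 ≥ 0.
At the optimum only ammonium sulfate, potassium nitrate are positive (bone meal, triple superphosphate = 0). The sulfur and potassium (K₂O) requirements are met with equality.
So ammonium sulfate = 1.25 kg, potassium nitrate = 1.067 kg.
Objective = 0.25·1.25 + 0.89·1.067 = 1.2621.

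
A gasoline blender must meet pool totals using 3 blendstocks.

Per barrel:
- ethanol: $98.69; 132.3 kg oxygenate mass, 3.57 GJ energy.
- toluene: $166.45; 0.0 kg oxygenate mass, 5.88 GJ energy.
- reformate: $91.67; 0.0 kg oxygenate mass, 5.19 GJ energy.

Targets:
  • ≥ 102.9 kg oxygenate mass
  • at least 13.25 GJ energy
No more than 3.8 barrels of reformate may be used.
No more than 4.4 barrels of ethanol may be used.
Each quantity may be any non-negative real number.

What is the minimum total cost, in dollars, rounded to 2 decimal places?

This is a linear program. Let x1 = barrels of ethanol, x2 = barrels of toluene, x3 = barrels of reformate.
min 98.69x1 + 166.45x2 + 91.67x3 s.t.:
  132.3x1 ≥ 102.9   (oxygenate mass)
  3.57x1 + 5.88x2 + 5.19x3 ≥ 13.25   (energy)
  x3 ≤ 3.8
  x1 ≤ 4.4
  x1, x2, x3 ≥ 0.
The minimum-cost mix takes nothing from toluene — only ethanol, reformate. Binding constraints: oxygenate mass and energy.
So ethanol = 0.7778 barrels, reformate = 2.018 barrels.
Cost = 98.69·0.7778 + 91.67·2.018 = 261.7511.

$261.75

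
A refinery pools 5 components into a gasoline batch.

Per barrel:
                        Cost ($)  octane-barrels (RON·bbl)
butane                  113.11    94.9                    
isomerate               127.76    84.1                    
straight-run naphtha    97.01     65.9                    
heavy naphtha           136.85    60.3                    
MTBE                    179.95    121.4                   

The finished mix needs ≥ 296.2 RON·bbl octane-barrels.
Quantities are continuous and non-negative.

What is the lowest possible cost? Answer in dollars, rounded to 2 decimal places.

Set it up as a linear program. Let x1 = barrels of butane, x2 = barrels of isomerate, x3 = barrels of straight-run naphtha, x4 = barrels of heavy naphtha, x5 = barrels of MTBE.
min 113.11x1 + 127.76x2 + 97.01x3 + 136.85x4 + 179.95x5 s.t.:
  94.9x1 + 84.1x2 + 65.9x3 + 60.3x4 + 121.4x5 ≥ 296.2   (octane-barrels)
  x1, x2, x3, x4, x5 ≥ 0.
The optimal basis is {butane}; isomerate, straight-run naphtha, heavy naphtha, MTBE drop out. Binding constraint: octane-barrels.
Optimal quantities: butane = 3.1212 barrels.
Cost = 113.11·3.1212 = 353.0389.

$353.04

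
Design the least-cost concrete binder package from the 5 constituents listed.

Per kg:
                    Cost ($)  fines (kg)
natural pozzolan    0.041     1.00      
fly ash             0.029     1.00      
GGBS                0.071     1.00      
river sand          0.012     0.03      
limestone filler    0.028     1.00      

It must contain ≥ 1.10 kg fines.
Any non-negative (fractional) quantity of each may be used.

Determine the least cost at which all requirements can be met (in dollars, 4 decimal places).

$0.0308

This is a linear program. Let x1 = kg of natural pozzolan, x2 = kg of fly ash, x3 = kg of GGBS, x4 = kg of river sand, x5 = kg of limestone filler.
Minimise 0.041x1 + 0.029x2 + 0.071x3 + 0.012x4 + 0.028x5 subject to:
  1x1 + 1x2 + 1x3 + 0.03x4 + 1x5 ≥ 1.1   (fines)
  x1, x2, x3, x4, x5 ≥ 0.
At the optimum only limestone filler is positive (natural pozzolan, fly ash, GGBS, river sand = 0). There the fines constraint is tight.
Optimal quantities: limestone filler = 1.1 kg.
Total cost: 0.028·1.1 = 0.030800.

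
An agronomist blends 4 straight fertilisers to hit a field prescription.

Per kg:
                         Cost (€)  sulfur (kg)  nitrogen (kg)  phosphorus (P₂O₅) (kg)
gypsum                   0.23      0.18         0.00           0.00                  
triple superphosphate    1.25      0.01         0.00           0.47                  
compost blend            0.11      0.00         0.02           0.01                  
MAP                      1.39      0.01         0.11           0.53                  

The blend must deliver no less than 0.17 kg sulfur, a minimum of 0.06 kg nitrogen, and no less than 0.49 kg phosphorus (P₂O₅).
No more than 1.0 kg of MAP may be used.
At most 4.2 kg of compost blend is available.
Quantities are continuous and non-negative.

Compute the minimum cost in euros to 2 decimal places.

Let x1 = kg of gypsum, x2 = kg of triple superphosphate, x3 = kg of compost blend, x4 = kg of MAP.
Minimise 0.23x1 + 1.25x2 + 0.11x3 + 1.39x4 s.t.:
  0.18x1 + 0.01x2 + 0.01x4 ≥ 0.17   (sulfur)
  0.02x3 + 0.11x4 ≥ 0.06   (nitrogen)
  0.47x2 + 0.01x3 + 0.53x4 ≥ 0.49   (phosphorus (P₂O₅))
  x4 ≤ 1
  x3 ≤ 4.2
  x1, x2, x3, x4 ≥ 0.
The minimum-cost mix takes nothing from triple superphosphate, compost blend — only gypsum, MAP. There the sulfur and phosphorus (P₂O₅) constraints are tight.
That vertex is x1 = 0.8931, x4 = 0.9245.
Cost = 0.23·0.8931 + 1.39·0.9245 = 1.4905.

€1.49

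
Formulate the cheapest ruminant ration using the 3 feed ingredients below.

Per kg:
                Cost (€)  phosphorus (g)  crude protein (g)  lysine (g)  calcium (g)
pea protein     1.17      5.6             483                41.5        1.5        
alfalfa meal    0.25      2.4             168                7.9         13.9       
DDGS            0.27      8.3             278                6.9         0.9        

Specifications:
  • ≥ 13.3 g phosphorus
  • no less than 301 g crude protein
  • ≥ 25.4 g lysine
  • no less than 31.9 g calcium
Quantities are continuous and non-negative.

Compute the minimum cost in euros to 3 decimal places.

€0.848

Let x1 = kg of pea protein, x2 = kg of alfalfa meal, x3 = kg of DDGS.
min 1.17x1 + 0.25x2 + 0.27x3 s.t.:
  5.6x1 + 2.4x2 + 8.3x3 ≥ 13.3   (phosphorus)
  483x1 + 168x2 + 278x3 ≥ 301   (crude protein)
  41.5x1 + 7.9x2 + 6.9x3 ≥ 25.4   (lysine)
  1.5x1 + 13.9x2 + 0.9x3 ≥ 31.9   (calcium)
  x1, x2, x3 ≥ 0.
All 3 inputs are positive at the optimum. There the phosphorus, lysine, calcium constraints are tight.
Solving gives x1 = 0.03176, x2 = 2.231, x3 = 0.9359.
Cost = 1.17·0.03176 + 0.25·2.231 + 0.27·0.9359 = 0.84760.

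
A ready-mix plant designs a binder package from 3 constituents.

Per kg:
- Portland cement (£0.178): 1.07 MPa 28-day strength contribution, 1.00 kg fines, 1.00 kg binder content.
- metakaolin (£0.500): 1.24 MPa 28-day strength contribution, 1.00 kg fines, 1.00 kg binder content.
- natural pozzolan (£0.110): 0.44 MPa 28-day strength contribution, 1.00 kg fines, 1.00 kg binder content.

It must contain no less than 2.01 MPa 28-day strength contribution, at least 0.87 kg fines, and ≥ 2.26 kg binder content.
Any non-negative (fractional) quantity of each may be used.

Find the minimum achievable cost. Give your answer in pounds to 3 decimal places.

£0.358

This is a linear program. Let x1 = kg of Portland cement, x2 = kg of metakaolin, x3 = kg of natural pozzolan.
Minimise 0.178x1 + 0.5x2 + 0.11x3 with:
  1.07x1 + 1.24x2 + 0.44x3 ≥ 2.01   (28-day strength contribution)
  1x1 + 1x2 + 1x3 ≥ 0.87   (fines)
  1x1 + 1x2 + 1x3 ≥ 2.26   (binder content)
  x1, x2, x3 ≥ 0.
The cheapest feasible vertex uses only Portland cement, natural pozzolan; metakaolin is not used. Binding constraints: 28-day strength contribution and binder content.
Solving gives x1 = 1.612, x3 = 0.6479.
Hence cost = 0.178·1.612 + 0.11·0.6479 = £0.35821.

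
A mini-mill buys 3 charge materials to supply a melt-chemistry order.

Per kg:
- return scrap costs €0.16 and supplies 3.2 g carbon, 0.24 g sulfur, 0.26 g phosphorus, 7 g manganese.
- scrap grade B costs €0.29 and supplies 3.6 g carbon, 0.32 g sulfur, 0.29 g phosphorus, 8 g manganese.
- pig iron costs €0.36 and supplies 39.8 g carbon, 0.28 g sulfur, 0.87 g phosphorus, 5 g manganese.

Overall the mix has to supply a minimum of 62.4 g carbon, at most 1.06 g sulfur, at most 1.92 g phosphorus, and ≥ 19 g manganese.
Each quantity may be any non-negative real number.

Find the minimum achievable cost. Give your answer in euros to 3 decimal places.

€0.786

This is a linear program. Let x1 = kg of return scrap, x2 = kg of scrap grade B, x3 = kg of pig iron.
Minimize 0.16x1 + 0.29x2 + 0.36x3 with:
  3.2x1 + 3.6x2 + 39.8x3 ≥ 62.4   (carbon)
  0.24x1 + 0.32x2 + 0.28x3 ≤ 1.06   (sulfur)
  0.26x1 + 0.29x2 + 0.87x3 ≤ 1.92   (phosphorus)
  7x1 + 8x2 + 5x3 ≥ 19   (manganese)
  x1, x2, x3 ≥ 0.
The cheapest feasible vertex uses only return scrap, pig iron; scrap grade B is not used. There the carbon and manganese constraints are tight.
That vertex is x1 = 1.692, x3 = 1.432.
Cost = 0.16·1.692 + 0.36·1.432 = 0.78624.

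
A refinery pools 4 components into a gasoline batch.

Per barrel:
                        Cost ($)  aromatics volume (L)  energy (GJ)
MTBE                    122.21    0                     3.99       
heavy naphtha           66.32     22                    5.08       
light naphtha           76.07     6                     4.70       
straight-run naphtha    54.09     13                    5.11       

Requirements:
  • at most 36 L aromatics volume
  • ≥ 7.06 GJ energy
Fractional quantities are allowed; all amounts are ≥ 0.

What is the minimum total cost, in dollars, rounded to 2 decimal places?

Let x1 = barrels of MTBE, x2 = barrels of heavy naphtha, x3 = barrels of light naphtha, x4 = barrels of straight-run naphtha.
min 122.21x1 + 66.32x2 + 76.07x3 + 54.09x4 with:
  22x2 + 6x3 + 13x4 ≤ 36   (aromatics volume)
  3.99x1 + 5.08x2 + 4.7x3 + 5.11x4 ≥ 7.06   (energy)
  x1, x2, x3, x4 ≥ 0.
The minimum-cost mix takes nothing from MTBE, heavy naphtha, light naphtha — only straight-run naphtha. There the energy constraint is tight.
Optimal quantities: straight-run naphtha = 1.3816 barrels.
Total cost: 54.09·1.3816 = 74.7307.

$74.73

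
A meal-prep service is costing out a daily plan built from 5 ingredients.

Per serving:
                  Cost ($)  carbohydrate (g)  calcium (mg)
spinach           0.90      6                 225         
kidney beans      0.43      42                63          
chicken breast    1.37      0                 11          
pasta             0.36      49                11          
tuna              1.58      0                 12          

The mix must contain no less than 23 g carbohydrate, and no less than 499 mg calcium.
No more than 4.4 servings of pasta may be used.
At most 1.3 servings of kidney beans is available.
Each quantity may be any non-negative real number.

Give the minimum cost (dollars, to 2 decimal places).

Let x1 = servings of spinach, x2 = servings of kidney beans, x3 = servings of chicken breast, x4 = servings of pasta, x5 = servings of tuna.
min 0.9x1 + 0.43x2 + 1.37x3 + 0.36x4 + 1.58x5 subject to:
  6x1 + 42x2 + 49x4 ≥ 23   (carbohydrate)
  225x1 + 63x2 + 11x3 + 11x4 + 12x5 ≥ 499   (calcium)
  x4 ≤ 4.4
  x2 ≤ 1.3
  x1, x2, x3, x4, x5 ≥ 0.
The minimum-cost mix takes nothing from chicken breast, pasta, tuna — only spinach, kidney beans. Binding constraints: carbohydrate and calcium.
Solving gives x1 = 2.15, x2 = 0.2404.
Hence cost = 0.9·2.15 + 0.43·0.2404 = $2.0384.

$2.04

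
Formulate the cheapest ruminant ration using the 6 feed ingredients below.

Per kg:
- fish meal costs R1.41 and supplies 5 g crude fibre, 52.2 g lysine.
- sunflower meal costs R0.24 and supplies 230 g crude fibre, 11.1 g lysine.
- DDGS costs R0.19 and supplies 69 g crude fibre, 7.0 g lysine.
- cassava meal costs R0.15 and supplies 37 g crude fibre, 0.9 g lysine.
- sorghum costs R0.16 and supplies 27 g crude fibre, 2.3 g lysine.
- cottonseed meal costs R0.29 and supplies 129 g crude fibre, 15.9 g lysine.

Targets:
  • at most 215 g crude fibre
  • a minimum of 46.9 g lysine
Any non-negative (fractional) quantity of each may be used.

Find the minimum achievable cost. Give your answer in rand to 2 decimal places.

R1.04

Let x1 = kg of fish meal, x2 = kg of sunflower meal, x3 = kg of DDGS, x4 = kg of cassava meal, x5 = kg of sorghum, x6 = kg of cottonseed meal.
min 1.41x1 + 0.24x2 + 0.19x3 + 0.15x4 + 0.16x5 + 0.29x6 with:
  5x1 + 230x2 + 69x3 + 37x4 + 27x5 + 129x6 ≤ 215   (crude fibre)
  52.2x1 + 11.1x2 + 7x3 + 0.9x4 + 2.3x5 + 15.9x6 ≥ 46.9   (lysine)
  x1, x2, x3, x4, x5, x6 ≥ 0.
The optimal basis is {fish meal, cottonseed meal}; sunflower meal, DDGS, cassava meal, sorghum drop out. There the crude fibre and lysine constraints are tight.
That vertex is x1 = 0.3955, x6 = 1.651.
Objective = 1.41·0.3955 + 0.29·1.651 = 1.0364.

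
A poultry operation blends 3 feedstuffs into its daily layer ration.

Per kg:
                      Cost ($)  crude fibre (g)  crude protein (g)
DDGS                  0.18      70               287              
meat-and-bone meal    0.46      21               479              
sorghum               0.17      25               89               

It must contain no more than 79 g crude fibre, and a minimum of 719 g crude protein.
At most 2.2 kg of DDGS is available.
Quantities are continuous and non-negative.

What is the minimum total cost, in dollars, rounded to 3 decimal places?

Let x1 = kg of DDGS, x2 = kg of meat-and-bone meal, x3 = kg of sorghum.
Minimise 0.18x1 + 0.46x2 + 0.17x3 subject to:
  70x1 + 21x2 + 25x3 ≤ 79   (crude fibre)
  287x1 + 479x2 + 89x3 ≥ 719   (crude protein)
  x1 ≤ 2.2
  x1, x2, x3 ≥ 0.
The cheapest feasible vertex uses only DDGS, meat-and-bone meal; sorghum is not used. The crude fibre and crude protein requirements are met with equality.
So DDGS = 0.82689 kg, meat-and-bone meal = 1.0056 kg.
Total cost: 0.18·0.82689 + 0.46·1.0056 = 0.61142.

$0.611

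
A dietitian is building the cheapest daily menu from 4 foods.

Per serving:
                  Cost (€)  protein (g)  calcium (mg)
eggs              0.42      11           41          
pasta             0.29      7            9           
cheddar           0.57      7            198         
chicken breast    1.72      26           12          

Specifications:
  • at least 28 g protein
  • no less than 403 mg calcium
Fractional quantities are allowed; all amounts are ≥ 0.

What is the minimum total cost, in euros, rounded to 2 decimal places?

€1.59

Let x1 = servings of eggs, x2 = servings of pasta, x3 = servings of cheddar, x4 = servings of chicken breast.
min 0.42x1 + 0.29x2 + 0.57x3 + 1.72x4 s.t.:
  11x1 + 7x2 + 7x3 + 26x4 ≥ 28   (protein)
  41x1 + 9x2 + 198x3 + 12x4 ≥ 403   (calcium)
  x1, x2, x3, x4 ≥ 0.
The optimal basis is {eggs, cheddar}; pasta, chicken breast drop out. Binding constraints: protein and calcium.
That vertex is x1 = 1.44, x3 = 1.737.
Hence cost = 0.42·1.44 + 0.57·1.737 = €1.5949.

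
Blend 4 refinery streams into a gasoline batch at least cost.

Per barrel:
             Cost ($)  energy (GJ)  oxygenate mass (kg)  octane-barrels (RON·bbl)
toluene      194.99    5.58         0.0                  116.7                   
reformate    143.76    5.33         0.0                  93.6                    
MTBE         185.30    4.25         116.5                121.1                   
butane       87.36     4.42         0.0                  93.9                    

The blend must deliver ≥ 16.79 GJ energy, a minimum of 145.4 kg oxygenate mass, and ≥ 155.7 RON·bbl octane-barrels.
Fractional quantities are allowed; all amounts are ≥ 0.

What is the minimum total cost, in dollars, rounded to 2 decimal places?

$458.28

Treat it as an LP. Let x1 = barrels of toluene, x2 = barrels of reformate, x3 = barrels of MTBE, x4 = barrels of butane.
Minimise 194.99x1 + 143.76x2 + 185.3x3 + 87.36x4 s.t.:
  5.58x1 + 5.33x2 + 4.25x3 + 4.42x4 ≥ 16.79   (energy)
  116.5x3 ≥ 145.4   (oxygenate mass)
  116.7x1 + 93.6x2 + 121.1x3 + 93.9x4 ≥ 155.7   (octane-barrels)
  x1, x2, x3, x4 ≥ 0.
The optimal basis is {MTBE, butane}; toluene, reformate drop out. There the energy and oxygenate mass constraints are tight.
Solving gives x3 = 1.24807, x4 = 2.59858.
Objective = 185.3·1.24807 + 87.36·2.59858 = 458.2793.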